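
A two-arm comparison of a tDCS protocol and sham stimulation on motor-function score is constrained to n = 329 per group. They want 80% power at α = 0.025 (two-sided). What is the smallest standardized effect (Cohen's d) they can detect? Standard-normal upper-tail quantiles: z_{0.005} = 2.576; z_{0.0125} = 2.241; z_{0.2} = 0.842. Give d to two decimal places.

d_min ≈ 0.24

For two independent groups of n = 329 each: d_min = (z_{α/2} + z_β)·√(2/n).
z-sum = 2.241 + 0.842 = 3.083.
d_min = 3.083 × √(2/329) = 3.083 × 0.0780 = 0.240.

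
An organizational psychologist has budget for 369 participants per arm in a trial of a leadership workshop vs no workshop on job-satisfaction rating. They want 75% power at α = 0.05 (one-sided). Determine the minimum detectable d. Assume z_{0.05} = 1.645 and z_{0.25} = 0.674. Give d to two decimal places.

For two independent groups of n = 369 each: d_min = (z_{α} + z_β)·√(2/n).
z-sum = 1.645 + 0.674 = 2.319.
d_min = 2.319 × √(2/369) = 2.319 × 0.0736 = 0.171.

d_min ≈ 0.17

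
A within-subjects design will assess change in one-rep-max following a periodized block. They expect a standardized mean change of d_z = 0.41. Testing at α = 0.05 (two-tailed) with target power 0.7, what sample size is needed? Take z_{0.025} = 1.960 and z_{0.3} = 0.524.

n = 37 pairs

For a paired (one-sample on differences) test: n = ((z_{α/2} + z_β) / d)².
z_{α/2} + z_β = 1.960 + 0.524 = 2.484.
n = (2.484 / 0.41)² = 6.059² = 36.71.
Round up.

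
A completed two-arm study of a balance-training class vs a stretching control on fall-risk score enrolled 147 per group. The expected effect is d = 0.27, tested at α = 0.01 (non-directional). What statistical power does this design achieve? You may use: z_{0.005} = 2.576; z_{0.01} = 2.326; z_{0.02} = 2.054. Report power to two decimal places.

power ≈ 0.40

For two equal groups, power = Φ(d·√(n/2) − z_{α/2}).
d·√(n/2) = 0.27 × √(147/2) = 0.27 × 8.573 = 2.315.
z_β = 2.315 − 2.576 = -0.261.
Power = Φ(-0.261) = 0.397.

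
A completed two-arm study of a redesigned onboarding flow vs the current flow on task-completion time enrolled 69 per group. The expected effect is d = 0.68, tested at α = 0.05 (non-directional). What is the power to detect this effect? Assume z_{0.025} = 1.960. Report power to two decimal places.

For two equal groups, power = Φ(d·√(n/2) − z_{α/2}).
d·√(n/2) = 0.68 × √(69/2) = 0.68 × 5.874 = 3.994.
z_β = 3.994 − 1.960 = 2.034.
Power = Φ(2.034) = 0.979.

power ≈ 0.98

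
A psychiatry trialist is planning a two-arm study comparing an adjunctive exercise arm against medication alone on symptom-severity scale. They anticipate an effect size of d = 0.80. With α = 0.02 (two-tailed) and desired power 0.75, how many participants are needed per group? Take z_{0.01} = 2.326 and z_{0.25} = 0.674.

For two independent groups with equal n: n = 2·((z_{α/2} + z_β) / d)².
z_{α/2} + z_β = 2.326 + 0.674 = 3.000.
n = 2 × (3.000 / 0.80)² = 2 × 3.750² = 2 × 14.06 = 28.1.
Round up to the next whole participant.

n = 29 per group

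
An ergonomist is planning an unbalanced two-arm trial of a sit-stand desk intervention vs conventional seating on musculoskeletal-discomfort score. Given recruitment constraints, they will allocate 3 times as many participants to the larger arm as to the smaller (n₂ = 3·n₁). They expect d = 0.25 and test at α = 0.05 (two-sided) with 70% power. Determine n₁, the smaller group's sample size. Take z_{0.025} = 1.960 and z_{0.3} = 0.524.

n₁ = 132

With allocation ratio k = n₂/n₁ = 3, Var(x̄₁−x̄₂) = σ²(1/n₁ + 1/(k·n₁)) = σ²·(k+1)/(k·n₁).
So n₁ = (1 + 1/k)·((z_{α/2} + z_β)/d)² = 1.333 × (2.484/0.25)².
n₁ = 1.333 × 98.72 = 131.6.
Round up: n₁ = 132, giving n₂ = 3 × 132 = 396.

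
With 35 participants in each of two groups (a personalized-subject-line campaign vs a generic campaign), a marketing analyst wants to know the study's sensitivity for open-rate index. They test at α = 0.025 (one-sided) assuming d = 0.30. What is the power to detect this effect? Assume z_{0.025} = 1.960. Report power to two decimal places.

For two equal groups, power = Φ(d·√(n/2) − z_{α}).
d·√(n/2) = 0.30 × √(35/2) = 0.30 × 4.183 = 1.255.
z_β = 1.255 − 1.960 = -0.705.
Power = Φ(-0.705) = 0.240.

power ≈ 0.24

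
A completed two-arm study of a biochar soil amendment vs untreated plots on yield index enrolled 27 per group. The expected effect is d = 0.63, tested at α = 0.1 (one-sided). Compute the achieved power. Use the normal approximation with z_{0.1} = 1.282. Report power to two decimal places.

For two equal groups, power = Φ(d·√(n/2) − z_{α}).
d·√(n/2) = 0.63 × √(27/2) = 0.63 × 3.674 = 2.315.
z_β = 2.315 − 1.282 = 1.033.
Power = Φ(1.033) = 0.849.

power ≈ 0.85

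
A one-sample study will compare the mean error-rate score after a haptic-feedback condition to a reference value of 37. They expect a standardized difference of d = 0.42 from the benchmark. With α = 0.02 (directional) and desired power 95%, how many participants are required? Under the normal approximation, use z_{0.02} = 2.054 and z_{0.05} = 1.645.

For a one-sample test: n = ((z_{α} + z_β) / d)².
z_{α} + z_β = 2.054 + 1.645 = 3.699.
n = (3.699 / 0.42)² = 8.807² = 77.57.
Round up.

n = 78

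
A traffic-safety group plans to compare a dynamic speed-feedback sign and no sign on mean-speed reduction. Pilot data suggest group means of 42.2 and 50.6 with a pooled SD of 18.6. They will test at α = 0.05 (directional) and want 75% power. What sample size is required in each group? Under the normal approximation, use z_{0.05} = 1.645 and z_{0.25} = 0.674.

n = 53 per group

Cohen's d = |M₁ − M₂| / SD_pooled = |42.2 − 50.6| / 18.6 = 8.4 / 18.6 = 0.452.
For two independent groups with equal n: n = 2·((z_{α} + z_β) / d)².
z_{α} + z_β = 1.645 + 0.674 = 2.319.
n = 2 × (2.319 / 0.452)² = 2 × 5.131² = 2 × 26.32 = 52.6.
Round up to the next whole participant.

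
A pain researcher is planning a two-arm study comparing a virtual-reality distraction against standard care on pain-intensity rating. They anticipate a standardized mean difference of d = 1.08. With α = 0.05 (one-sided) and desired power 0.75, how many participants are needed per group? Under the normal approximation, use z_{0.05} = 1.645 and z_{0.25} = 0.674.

n = 10 per group

For two independent groups with equal n: n = 2·((z_{α} + z_β) / d)².
z_{α} + z_β = 1.645 + 0.674 = 2.319.
n = 2 × (2.319 / 1.08)² = 2 × 2.147² = 2 × 4.61 = 9.2.
Round up to the next whole participant.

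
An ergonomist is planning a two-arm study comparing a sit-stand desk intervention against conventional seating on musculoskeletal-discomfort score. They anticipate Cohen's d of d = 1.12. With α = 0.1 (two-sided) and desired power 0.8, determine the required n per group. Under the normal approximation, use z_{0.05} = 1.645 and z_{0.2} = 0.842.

For two independent groups with equal n: n = 2·((z_{α/2} + z_β) / d)².
z_{α/2} + z_β = 1.645 + 0.842 = 2.487.
n = 2 × (2.487 / 1.12)² = 2 × 2.221² = 2 × 4.93 = 9.9.
Round up to the next whole participant.

n = 10 per group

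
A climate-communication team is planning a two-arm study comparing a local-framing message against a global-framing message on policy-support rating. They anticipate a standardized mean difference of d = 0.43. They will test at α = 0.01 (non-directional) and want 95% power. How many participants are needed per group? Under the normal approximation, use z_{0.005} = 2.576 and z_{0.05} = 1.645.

n = 193 per group

For two independent groups with equal n: n = 2·((z_{α/2} + z_β) / d)².
z_{α/2} + z_β = 2.576 + 1.645 = 4.221.
n = 2 × (4.221 / 0.43)² = 2 × 9.816² = 2 × 96.36 = 192.7.
Round up to the next whole participant.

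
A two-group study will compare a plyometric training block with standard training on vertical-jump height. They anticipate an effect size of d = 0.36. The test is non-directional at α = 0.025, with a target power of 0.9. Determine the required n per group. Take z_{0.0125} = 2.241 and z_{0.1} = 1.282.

n = 192 per group

For two independent groups with equal n: n = 2·((z_{α/2} + z_β) / d)².
z_{α/2} + z_β = 2.241 + 1.282 = 3.523.
n = 2 × (3.523 / 0.36)² = 2 × 9.786² = 2 × 95.77 = 191.5.
Round up to the next whole participant.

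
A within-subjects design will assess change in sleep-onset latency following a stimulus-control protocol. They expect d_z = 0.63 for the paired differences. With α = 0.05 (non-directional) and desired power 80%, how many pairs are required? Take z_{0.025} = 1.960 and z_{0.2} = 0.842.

n = 20 pairs

For a paired (one-sample on differences) test: n = ((z_{α/2} + z_β) / d)².
z_{α/2} + z_β = 1.960 + 0.842 = 2.802.
n = (2.802 / 0.63)² = 4.448² = 19.78.
Round up.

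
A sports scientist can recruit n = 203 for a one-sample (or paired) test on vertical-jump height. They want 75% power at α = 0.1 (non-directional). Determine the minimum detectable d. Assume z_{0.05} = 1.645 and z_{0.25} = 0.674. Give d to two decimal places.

For a single sample (or paired design) of n = 203: d_min = (z_{α/2} + z_β)/√n.
z-sum = 1.645 + 0.674 = 2.319.
d_min = 2.319 / √203 = 2.319 / 14.248 = 0.163.

d_min ≈ 0.16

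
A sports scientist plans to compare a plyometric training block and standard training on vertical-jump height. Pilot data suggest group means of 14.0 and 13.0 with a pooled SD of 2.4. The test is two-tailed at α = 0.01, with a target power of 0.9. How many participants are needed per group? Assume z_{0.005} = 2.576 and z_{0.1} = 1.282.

n = 172 per group

Cohen's d = |M₁ − M₂| / SD_pooled = |14.0 − 13.0| / 2.4 = 1.0 / 2.4 = 0.417.
For two independent groups with equal n: n = 2·((z_{α/2} + z_β) / d)².
z_{α/2} + z_β = 2.576 + 1.282 = 3.858.
n = 2 × (3.858 / 0.417)² = 2 × 9.252² = 2 × 85.60 = 171.2.
Round up to the next whole participant.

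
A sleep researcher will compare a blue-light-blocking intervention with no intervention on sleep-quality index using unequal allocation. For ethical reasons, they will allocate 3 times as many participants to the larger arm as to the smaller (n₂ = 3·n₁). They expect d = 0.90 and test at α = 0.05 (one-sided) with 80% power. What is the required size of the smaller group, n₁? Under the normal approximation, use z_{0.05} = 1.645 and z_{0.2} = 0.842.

With allocation ratio k = n₂/n₁ = 3, Var(x̄₁−x̄₂) = σ²(1/n₁ + 1/(k·n₁)) = σ²·(k+1)/(k·n₁).
So n₁ = (1 + 1/k)·((z_{α} + z_β)/d)² = 1.333 × (2.487/0.90)².
n₁ = 1.333 × 7.64 = 10.2.
Round up: n₁ = 11, giving n₂ = 3 × 11 = 33.

n₁ = 11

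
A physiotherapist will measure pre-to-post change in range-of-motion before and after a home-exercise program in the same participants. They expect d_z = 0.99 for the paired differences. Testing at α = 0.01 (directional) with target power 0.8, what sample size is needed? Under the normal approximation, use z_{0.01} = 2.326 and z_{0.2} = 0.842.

n = 11 pairs

For a paired (one-sample on differences) test: n = ((z_{α} + z_β) / d)².
z_{α} + z_β = 2.326 + 0.842 = 3.168.
n = (3.168 / 0.99)² = 3.200² = 10.24.
Round up.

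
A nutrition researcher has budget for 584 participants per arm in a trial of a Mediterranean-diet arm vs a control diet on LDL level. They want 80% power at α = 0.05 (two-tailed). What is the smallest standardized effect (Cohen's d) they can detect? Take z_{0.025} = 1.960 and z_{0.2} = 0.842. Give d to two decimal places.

d_min ≈ 0.16

For two independent groups of n = 584 each: d_min = (z_{α/2} + z_β)·√(2/n).
z-sum = 1.960 + 0.842 = 2.802.
d_min = 2.802 × √(2/584) = 2.802 × 0.0585 = 0.164.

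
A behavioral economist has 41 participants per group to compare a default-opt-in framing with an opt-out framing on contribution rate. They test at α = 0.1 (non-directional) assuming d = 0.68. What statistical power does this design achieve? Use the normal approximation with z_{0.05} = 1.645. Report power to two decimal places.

power ≈ 0.92

For two equal groups, power = Φ(d·√(n/2) − z_{α/2}).
d·√(n/2) = 0.68 × √(41/2) = 0.68 × 4.528 = 3.079.
z_β = 3.079 − 1.645 = 1.434.
Power = Φ(1.434) = 0.924.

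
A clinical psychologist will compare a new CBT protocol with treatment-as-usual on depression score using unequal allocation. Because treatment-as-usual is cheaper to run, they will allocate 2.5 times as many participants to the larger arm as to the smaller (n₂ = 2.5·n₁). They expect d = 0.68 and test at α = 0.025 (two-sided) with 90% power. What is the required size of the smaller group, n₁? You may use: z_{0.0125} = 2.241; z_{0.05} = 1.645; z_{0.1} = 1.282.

n₁ = 38

With allocation ratio k = n₂/n₁ = 2.5, Var(x̄₁−x̄₂) = σ²(1/n₁ + 1/(k·n₁)) = σ²·(k+1)/(k·n₁).
So n₁ = (1 + 1/k)·((z_{α/2} + z_β)/d)² = 1.400 × (3.523/0.68)².
n₁ = 1.400 × 26.84 = 37.6.
Round up: n₁ = 38, giving n₂ = 2.5 × 38 = 95.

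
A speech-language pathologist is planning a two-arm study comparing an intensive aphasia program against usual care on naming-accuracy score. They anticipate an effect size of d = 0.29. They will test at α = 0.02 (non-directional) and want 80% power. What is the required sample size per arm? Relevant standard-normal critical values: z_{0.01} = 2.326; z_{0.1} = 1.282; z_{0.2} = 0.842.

n = 239 per group

For two independent groups with equal n: n = 2·((z_{α/2} + z_β) / d)².
z_{α/2} + z_β = 2.326 + 0.842 = 3.168.
n = 2 × (3.168 / 0.29)² = 2 × 10.924² = 2 × 119.34 = 238.7.
Round up to the next whole participant.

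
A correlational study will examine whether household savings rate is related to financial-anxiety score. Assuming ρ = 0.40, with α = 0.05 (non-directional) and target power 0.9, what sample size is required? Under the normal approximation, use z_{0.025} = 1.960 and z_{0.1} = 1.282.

Fisher's z: C = ½·ln((1+r)/(1−r)) = ½·ln(2.3333) = 0.4236.
n = ((z_{α/2} + z_β)/C)² + 3.
(1.960 + 1.282) / 0.4236 = 3.242 / 0.4236 = 7.653.
n = 7.653² + 3 = 58.58 + 3 = 61.6.
Round up.

n = 62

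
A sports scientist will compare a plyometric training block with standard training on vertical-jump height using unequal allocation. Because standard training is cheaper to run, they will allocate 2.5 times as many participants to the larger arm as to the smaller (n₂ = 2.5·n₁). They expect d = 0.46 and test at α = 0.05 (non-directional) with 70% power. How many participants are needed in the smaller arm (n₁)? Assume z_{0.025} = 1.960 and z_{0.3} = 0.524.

With allocation ratio k = n₂/n₁ = 2.5, Var(x̄₁−x̄₂) = σ²(1/n₁ + 1/(k·n₁)) = σ²·(k+1)/(k·n₁).
So n₁ = (1 + 1/k)·((z_{α/2} + z_β)/d)² = 1.400 × (2.484/0.46)².
n₁ = 1.400 × 29.16 = 40.8.
Round up: n₁ = 41, giving n₂ = ⌈2.5 × 41⌉ = ⌈102.5⌉ = 103.

n₁ = 41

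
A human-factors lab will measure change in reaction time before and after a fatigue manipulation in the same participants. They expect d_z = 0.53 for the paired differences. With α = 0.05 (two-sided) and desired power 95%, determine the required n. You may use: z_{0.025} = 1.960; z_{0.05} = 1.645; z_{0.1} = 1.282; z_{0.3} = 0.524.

For a paired (one-sample on differences) test: n = ((z_{α/2} + z_β) / d)².
z_{α/2} + z_β = 1.960 + 1.645 = 3.605.
n = (3.605 / 0.53)² = 6.802² = 46.27.
Round up.

n = 47 pairs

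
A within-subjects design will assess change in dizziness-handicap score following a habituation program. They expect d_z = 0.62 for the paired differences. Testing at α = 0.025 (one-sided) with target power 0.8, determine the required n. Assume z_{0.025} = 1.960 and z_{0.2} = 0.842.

For a paired (one-sample on differences) test: n = ((z_{α} + z_β) / d)².
z_{α} + z_β = 1.960 + 0.842 = 2.802.
n = (2.802 / 0.62)² = 4.519² = 20.42.
Round up.

n = 21 pairs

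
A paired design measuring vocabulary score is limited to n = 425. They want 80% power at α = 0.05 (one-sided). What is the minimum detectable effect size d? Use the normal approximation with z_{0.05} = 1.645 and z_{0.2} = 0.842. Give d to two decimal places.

For a single sample (or paired design) of n = 425: d_min = (z_{α} + z_β)/√n.
z-sum = 1.645 + 0.842 = 2.487.
d_min = 2.487 / √425 = 2.487 / 20.616 = 0.121.

d_min ≈ 0.12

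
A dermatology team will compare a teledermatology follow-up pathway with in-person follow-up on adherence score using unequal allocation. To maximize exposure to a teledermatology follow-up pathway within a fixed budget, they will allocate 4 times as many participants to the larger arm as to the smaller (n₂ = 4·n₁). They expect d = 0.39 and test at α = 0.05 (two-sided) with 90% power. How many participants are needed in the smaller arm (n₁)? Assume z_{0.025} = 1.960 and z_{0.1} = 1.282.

n₁ = 87

With allocation ratio k = n₂/n₁ = 4, Var(x̄₁−x̄₂) = σ²(1/n₁ + 1/(k·n₁)) = σ²·(k+1)/(k·n₁).
So n₁ = (1 + 1/k)·((z_{α/2} + z_β)/d)² = 1.250 × (3.242/0.39)².
n₁ = 1.250 × 69.10 = 86.4.
Round up: n₁ = 87, giving n₂ = 4 × 87 = 348.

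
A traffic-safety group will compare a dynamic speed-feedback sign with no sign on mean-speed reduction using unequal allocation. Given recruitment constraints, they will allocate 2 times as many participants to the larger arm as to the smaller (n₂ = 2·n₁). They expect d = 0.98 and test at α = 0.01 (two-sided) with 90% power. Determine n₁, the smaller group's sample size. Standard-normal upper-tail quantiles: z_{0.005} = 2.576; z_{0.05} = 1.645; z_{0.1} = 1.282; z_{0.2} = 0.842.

With allocation ratio k = n₂/n₁ = 2, Var(x̄₁−x̄₂) = σ²(1/n₁ + 1/(k·n₁)) = σ²·(k+1)/(k·n₁).
So n₁ = (1 + 1/k)·((z_{α/2} + z_β)/d)² = 1.500 × (3.858/0.98)².
n₁ = 1.500 × 15.50 = 23.2.
Round up: n₁ = 24, giving n₂ = 2 × 24 = 48.

n₁ = 24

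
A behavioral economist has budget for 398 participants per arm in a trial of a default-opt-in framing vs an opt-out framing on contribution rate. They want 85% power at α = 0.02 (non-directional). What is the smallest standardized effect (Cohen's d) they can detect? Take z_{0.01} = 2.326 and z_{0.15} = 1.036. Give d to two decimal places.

For two independent groups of n = 398 each: d_min = (z_{α/2} + z_β)·√(2/n).
z-sum = 2.326 + 1.036 = 3.362.
d_min = 3.362 × √(2/398) = 3.362 × 0.0709 = 0.238.

d_min ≈ 0.24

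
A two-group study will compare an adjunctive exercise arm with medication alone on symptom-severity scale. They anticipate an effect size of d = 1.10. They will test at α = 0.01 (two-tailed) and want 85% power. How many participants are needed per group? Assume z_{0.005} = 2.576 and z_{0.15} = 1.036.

n = 22 per group

For two independent groups with equal n: n = 2·((z_{α/2} + z_β) / d)².
z_{α/2} + z_β = 2.576 + 1.036 = 3.612.
n = 2 × (3.612 / 1.10)² = 2 × 3.284² = 2 × 10.78 = 21.6.
Round up to the next whole participant.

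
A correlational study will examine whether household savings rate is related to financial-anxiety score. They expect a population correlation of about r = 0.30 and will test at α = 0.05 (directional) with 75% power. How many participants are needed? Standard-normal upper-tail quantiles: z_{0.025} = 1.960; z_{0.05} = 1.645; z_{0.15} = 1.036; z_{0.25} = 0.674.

Fisher's z: C = ½·ln((1+r)/(1−r)) = ½·ln(1.8571) = 0.3095.
n = ((z_{α} + z_β)/C)² + 3.
(1.645 + 0.674) / 0.3095 = 2.319 / 0.3095 = 7.493.
n = 7.493² + 3 = 56.14 + 3 = 59.1.
Round up.

n = 60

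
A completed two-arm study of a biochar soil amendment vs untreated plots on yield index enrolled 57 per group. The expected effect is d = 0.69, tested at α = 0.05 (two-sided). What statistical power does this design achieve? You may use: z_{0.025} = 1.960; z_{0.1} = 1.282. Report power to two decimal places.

power ≈ 0.96

For two equal groups, power = Φ(d·√(n/2) − z_{α/2}).
d·√(n/2) = 0.69 × √(57/2) = 0.69 × 5.339 = 3.684.
z_β = 3.684 − 1.960 = 1.724.
Power = Φ(1.724) = 0.958.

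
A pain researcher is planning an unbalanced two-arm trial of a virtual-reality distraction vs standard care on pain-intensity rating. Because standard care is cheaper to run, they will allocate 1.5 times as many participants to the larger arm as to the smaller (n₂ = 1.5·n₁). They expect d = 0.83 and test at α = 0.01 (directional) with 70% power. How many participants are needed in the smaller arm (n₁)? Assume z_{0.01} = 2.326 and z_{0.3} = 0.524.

n₁ = 20

With allocation ratio k = n₂/n₁ = 1.5, Var(x̄₁−x̄₂) = σ²(1/n₁ + 1/(k·n₁)) = σ²·(k+1)/(k·n₁).
So n₁ = (1 + 1/k)·((z_{α} + z_β)/d)² = 1.667 × (2.850/0.83)².
n₁ = 1.667 × 11.79 = 19.7.
Round up: n₁ = 20, giving n₂ = 1.5 × 20 = 30.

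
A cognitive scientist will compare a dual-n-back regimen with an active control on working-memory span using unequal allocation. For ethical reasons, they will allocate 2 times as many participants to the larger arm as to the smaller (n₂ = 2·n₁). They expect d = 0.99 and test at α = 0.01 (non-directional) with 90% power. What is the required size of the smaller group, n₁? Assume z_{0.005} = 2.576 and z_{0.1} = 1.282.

n₁ = 23

With allocation ratio k = n₂/n₁ = 2, Var(x̄₁−x̄₂) = σ²(1/n₁ + 1/(k·n₁)) = σ²·(k+1)/(k·n₁).
So n₁ = (1 + 1/k)·((z_{α/2} + z_β)/d)² = 1.500 × (3.858/0.99)².
n₁ = 1.500 × 15.19 = 22.8.
Round up: n₁ = 23, giving n₂ = 2 × 23 = 46.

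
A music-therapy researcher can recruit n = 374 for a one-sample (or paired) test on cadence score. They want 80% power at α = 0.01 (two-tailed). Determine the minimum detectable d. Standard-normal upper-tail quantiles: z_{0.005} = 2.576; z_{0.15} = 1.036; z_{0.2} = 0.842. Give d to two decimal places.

For a single sample (or paired design) of n = 374: d_min = (z_{α/2} + z_β)/√n.
z-sum = 2.576 + 0.842 = 3.418.
d_min = 3.418 / √374 = 3.418 / 19.339 = 0.177.

d_min ≈ 0.18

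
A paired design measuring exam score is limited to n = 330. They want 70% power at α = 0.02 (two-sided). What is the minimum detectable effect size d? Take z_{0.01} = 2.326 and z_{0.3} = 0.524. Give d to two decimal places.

For a single sample (or paired design) of n = 330: d_min = (z_{α/2} + z_β)/√n.
z-sum = 2.326 + 0.524 = 2.850.
d_min = 2.850 / √330 = 2.850 / 18.166 = 0.157.

d_min ≈ 0.16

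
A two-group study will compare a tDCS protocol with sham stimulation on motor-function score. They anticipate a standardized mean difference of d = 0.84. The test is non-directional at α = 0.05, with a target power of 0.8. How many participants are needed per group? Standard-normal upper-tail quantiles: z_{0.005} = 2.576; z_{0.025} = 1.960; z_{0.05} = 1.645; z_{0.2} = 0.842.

n = 23 per group

For two independent groups with equal n: n = 2·((z_{α/2} + z_β) / d)².
z_{α/2} + z_β = 1.960 + 0.842 = 2.802.
n = 2 × (2.802 / 0.84)² = 2 × 3.336² = 2 × 11.13 = 22.3.
Round up to the next whole participant.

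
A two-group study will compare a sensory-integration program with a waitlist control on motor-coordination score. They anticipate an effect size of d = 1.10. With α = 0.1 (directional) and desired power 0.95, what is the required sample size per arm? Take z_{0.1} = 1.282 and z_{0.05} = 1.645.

n = 15 per group

For two independent groups with equal n: n = 2·((z_{α} + z_β) / d)².
z_{α} + z_β = 1.282 + 1.645 = 2.927.
n = 2 × (2.927 / 1.10)² = 2 × 2.661² = 2 × 7.08 = 14.2.
Round up to the next whole participant.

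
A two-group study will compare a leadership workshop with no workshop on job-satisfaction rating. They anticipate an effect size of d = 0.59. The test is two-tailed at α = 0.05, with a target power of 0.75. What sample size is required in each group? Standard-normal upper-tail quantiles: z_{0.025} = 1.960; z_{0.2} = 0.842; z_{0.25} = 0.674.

n = 40 per group

For two independent groups with equal n: n = 2·((z_{α/2} + z_β) / d)².
z_{α/2} + z_β = 1.960 + 0.674 = 2.634.
n = 2 × (2.634 / 0.59)² = 2 × 4.464² = 2 × 19.93 = 39.9.
Round up to the next whole participant.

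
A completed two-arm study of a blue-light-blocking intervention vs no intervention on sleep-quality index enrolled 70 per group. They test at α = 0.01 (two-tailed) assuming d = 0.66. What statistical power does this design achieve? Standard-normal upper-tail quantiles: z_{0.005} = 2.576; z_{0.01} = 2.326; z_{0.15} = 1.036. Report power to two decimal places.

For two equal groups, power = Φ(d·√(n/2) − z_{α/2}).
d·√(n/2) = 0.66 × √(70/2) = 0.66 × 5.916 = 3.905.
z_β = 3.905 − 2.576 = 1.329.
Power = Φ(1.329) = 0.908.

power ≈ 0.91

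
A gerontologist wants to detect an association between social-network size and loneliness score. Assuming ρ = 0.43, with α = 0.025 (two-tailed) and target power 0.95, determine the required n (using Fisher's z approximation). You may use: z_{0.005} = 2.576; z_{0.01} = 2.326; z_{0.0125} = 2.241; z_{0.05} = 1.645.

Fisher's z: C = ½·ln((1+r)/(1−r)) = ½·ln(2.5088) = 0.4599.
n = ((z_{α/2} + z_β)/C)² + 3.
(2.241 + 1.645) / 0.4599 = 3.886 / 0.4599 = 8.450.
n = 8.450² + 3 = 71.40 + 3 = 74.4.
Round up.

n = 75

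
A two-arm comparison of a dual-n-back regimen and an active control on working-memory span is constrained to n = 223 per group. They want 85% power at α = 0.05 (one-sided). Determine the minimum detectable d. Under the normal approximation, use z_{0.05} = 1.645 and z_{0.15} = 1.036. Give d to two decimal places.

d_min ≈ 0.25

For two independent groups of n = 223 each: d_min = (z_{α} + z_β)·√(2/n).
z-sum = 1.645 + 1.036 = 2.681.
d_min = 2.681 × √(2/223) = 2.681 × 0.0947 = 0.254.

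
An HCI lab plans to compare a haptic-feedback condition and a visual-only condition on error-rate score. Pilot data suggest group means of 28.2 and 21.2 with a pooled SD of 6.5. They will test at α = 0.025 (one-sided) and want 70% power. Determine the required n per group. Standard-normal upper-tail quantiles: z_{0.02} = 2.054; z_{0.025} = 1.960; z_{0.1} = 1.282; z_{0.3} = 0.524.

Cohen's d = |M₁ − M₂| / SD_pooled = |28.2 − 21.2| / 6.5 = 7.0 / 6.5 = 1.077.
For two independent groups with equal n: n = 2·((z_{α} + z_β) / d)².
z_{α} + z_β = 1.960 + 0.524 = 2.484.
n = 2 × (2.484 / 1.077)² = 2 × 2.306² = 2 × 5.32 = 10.6.
Round up to the next whole participant.

n = 11 per group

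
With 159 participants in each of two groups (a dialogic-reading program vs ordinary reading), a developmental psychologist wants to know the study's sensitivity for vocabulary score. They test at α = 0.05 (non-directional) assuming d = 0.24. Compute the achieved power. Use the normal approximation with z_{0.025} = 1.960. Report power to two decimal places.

For two equal groups, power = Φ(d·√(n/2) − z_{α/2}).
d·√(n/2) = 0.24 × √(159/2) = 0.24 × 8.916 = 2.140.
z_β = 2.140 − 1.960 = 0.180.
Power = Φ(0.180) = 0.571.

power ≈ 0.57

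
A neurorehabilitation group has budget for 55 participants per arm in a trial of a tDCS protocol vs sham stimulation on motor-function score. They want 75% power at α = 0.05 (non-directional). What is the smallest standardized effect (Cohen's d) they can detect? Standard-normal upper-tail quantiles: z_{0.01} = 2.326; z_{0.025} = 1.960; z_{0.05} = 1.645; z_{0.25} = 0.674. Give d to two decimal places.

For two independent groups of n = 55 each: d_min = (z_{α/2} + z_β)·√(2/n).
z-sum = 1.960 + 0.674 = 2.634.
d_min = 2.634 × √(2/55) = 2.634 × 0.1907 = 0.502.

d_min ≈ 0.50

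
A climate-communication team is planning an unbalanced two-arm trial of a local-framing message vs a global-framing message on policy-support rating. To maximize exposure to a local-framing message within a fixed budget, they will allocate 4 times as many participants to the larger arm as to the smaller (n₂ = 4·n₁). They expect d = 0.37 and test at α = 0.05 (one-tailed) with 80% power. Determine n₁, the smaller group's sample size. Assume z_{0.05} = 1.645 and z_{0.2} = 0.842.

n₁ = 57

With allocation ratio k = n₂/n₁ = 4, Var(x̄₁−x̄₂) = σ²(1/n₁ + 1/(k·n₁)) = σ²·(k+1)/(k·n₁).
So n₁ = (1 + 1/k)·((z_{α} + z_β)/d)² = 1.250 × (2.487/0.37)².
n₁ = 1.250 × 45.18 = 56.5.
Round up: n₁ = 57, giving n₂ = 4 × 57 = 228.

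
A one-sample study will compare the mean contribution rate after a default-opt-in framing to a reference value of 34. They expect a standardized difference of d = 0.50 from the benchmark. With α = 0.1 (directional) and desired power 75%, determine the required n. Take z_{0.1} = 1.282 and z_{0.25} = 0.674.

For a one-sample test: n = ((z_{α} + z_β) / d)².
z_{α} + z_β = 1.282 + 0.674 = 1.956.
n = (1.956 / 0.50)² = 3.912² = 15.30.
Round up.

n = 16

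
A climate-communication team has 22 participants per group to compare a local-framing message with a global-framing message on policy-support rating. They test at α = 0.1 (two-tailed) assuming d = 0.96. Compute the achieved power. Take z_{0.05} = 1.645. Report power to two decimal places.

For two equal groups, power = Φ(d·√(n/2) − z_{α/2}).
d·√(n/2) = 0.96 × √(22/2) = 0.96 × 3.317 = 3.184.
z_β = 3.184 − 1.645 = 1.539.
Power = Φ(1.539) = 0.938.

power ≈ 0.94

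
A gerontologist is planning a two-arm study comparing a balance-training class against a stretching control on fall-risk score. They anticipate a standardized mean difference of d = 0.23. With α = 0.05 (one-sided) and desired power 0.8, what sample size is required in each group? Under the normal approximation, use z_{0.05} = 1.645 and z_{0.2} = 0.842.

For two independent groups with equal n: n = 2·((z_{α} + z_β) / d)².
z_{α} + z_β = 1.645 + 0.842 = 2.487.
n = 2 × (2.487 / 0.23)² = 2 × 10.813² = 2 × 116.92 = 233.8.
Round up to the next whole participant.

n = 234 per group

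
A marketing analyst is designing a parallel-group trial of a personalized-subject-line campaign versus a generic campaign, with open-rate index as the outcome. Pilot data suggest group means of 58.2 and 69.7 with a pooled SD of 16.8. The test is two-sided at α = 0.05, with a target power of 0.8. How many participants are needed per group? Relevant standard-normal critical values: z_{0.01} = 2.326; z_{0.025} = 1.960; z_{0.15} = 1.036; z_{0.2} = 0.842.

n = 34 per group

Cohen's d = |M₁ − M₂| / SD_pooled = |58.2 − 69.7| / 16.8 = 11.5 / 16.8 = 0.685.
For two independent groups with equal n: n = 2·((z_{α/2} + z_β) / d)².
z_{α/2} + z_β = 1.960 + 0.842 = 2.802.
n = 2 × (2.802 / 0.685)² = 2 × 4.091² = 2 × 16.73 = 33.5.
Round up to the next whole participant.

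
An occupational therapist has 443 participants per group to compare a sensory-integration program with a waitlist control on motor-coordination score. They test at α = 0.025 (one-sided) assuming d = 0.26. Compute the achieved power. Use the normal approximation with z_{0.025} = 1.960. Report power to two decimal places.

power ≈ 0.97

For two equal groups, power = Φ(d·√(n/2) − z_{α}).
d·√(n/2) = 0.26 × √(443/2) = 0.26 × 14.883 = 3.870.
z_β = 3.870 − 1.960 = 1.910.
Power = Φ(1.910) = 0.972.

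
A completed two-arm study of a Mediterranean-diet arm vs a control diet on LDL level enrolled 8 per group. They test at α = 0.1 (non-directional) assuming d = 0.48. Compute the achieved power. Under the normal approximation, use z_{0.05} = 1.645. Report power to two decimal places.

For two equal groups, power = Φ(d·√(n/2) − z_{α/2}).
d·√(n/2) = 0.48 × √(8/2) = 0.48 × 2.000 = 0.960.
z_β = 0.960 − 1.645 = -0.685.
Power = Φ(-0.685) = 0.247.

power ≈ 0.25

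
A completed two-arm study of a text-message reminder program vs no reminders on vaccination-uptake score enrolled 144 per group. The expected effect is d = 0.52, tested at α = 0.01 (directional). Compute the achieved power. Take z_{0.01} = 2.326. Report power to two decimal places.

power ≈ 0.98

For two equal groups, power = Φ(d·√(n/2) − z_{α}).
d·√(n/2) = 0.52 × √(144/2) = 0.52 × 8.485 = 4.412.
z_β = 4.412 − 2.326 = 2.086.
Power = Φ(2.086) = 0.982.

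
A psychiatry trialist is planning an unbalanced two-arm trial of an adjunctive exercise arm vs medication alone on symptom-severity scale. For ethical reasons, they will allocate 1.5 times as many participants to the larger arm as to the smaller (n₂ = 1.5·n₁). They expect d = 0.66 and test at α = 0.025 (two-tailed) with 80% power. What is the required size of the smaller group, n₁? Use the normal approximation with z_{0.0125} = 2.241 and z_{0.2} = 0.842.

With allocation ratio k = n₂/n₁ = 1.5, Var(x̄₁−x̄₂) = σ²(1/n₁ + 1/(k·n₁)) = σ²·(k+1)/(k·n₁).
So n₁ = (1 + 1/k)·((z_{α/2} + z_β)/d)² = 1.667 × (3.083/0.66)².
n₁ = 1.667 × 21.82 = 36.4.
Round up: n₁ = 37, giving n₂ = ⌈1.5 × 37⌉ = ⌈55.5⌉ = 56.

n₁ = 37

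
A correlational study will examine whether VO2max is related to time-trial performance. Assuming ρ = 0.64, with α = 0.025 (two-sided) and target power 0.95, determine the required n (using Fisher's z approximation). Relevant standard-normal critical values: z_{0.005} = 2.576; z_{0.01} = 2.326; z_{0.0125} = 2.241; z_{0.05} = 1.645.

Fisher's z: C = ½·ln((1+r)/(1−r)) = ½·ln(4.5556) = 0.7582.
n = ((z_{α/2} + z_β)/C)² + 3.
(2.241 + 1.645) / 0.7582 = 3.886 / 0.7582 = 5.125.
n = 5.125² + 3 = 26.27 + 3 = 29.3.
Round up.

n = 30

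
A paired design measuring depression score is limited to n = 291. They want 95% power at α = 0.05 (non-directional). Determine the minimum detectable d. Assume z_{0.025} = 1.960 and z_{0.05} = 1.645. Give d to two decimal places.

d_min ≈ 0.21

For a single sample (or paired design) of n = 291: d_min = (z_{α/2} + z_β)/√n.
z-sum = 1.960 + 1.645 = 3.605.
d_min = 3.605 / √291 = 3.605 / 17.059 = 0.211.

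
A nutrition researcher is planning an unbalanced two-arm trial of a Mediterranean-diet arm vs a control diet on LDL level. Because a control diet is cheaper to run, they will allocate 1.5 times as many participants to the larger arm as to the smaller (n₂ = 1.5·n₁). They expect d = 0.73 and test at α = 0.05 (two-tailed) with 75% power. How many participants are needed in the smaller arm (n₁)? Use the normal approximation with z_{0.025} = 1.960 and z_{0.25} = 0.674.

n₁ = 22

With allocation ratio k = n₂/n₁ = 1.5, Var(x̄₁−x̄₂) = σ²(1/n₁ + 1/(k·n₁)) = σ²·(k+1)/(k·n₁).
So n₁ = (1 + 1/k)·((z_{α/2} + z_β)/d)² = 1.667 × (2.634/0.73)².
n₁ = 1.667 × 13.02 = 21.7.
Round up: n₁ = 22, giving n₂ = 1.5 × 22 = 33.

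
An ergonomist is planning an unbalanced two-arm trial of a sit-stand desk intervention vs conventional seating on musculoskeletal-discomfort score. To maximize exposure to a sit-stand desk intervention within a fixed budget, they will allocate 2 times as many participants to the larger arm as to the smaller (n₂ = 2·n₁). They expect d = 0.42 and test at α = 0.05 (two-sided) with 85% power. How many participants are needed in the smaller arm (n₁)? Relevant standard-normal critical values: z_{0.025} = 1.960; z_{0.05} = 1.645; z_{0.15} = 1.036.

n₁ = 77

With allocation ratio k = n₂/n₁ = 2, Var(x̄₁−x̄₂) = σ²(1/n₁ + 1/(k·n₁)) = σ²·(k+1)/(k·n₁).
So n₁ = (1 + 1/k)·((z_{α/2} + z_β)/d)² = 1.500 × (2.996/0.42)².
n₁ = 1.500 × 50.88 = 76.3.
Round up: n₁ = 77, giving n₂ = 2 × 77 = 154.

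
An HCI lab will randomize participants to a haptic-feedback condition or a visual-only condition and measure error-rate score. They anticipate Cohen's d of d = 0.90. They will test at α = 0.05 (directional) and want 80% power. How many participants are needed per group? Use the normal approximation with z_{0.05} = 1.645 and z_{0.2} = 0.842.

For two independent groups with equal n: n = 2·((z_{α} + z_β) / d)².
z_{α} + z_β = 1.645 + 0.842 = 2.487.
n = 2 × (2.487 / 0.90)² = 2 × 2.763² = 2 × 7.64 = 15.3.
Round up to the next whole participant.

n = 16 per group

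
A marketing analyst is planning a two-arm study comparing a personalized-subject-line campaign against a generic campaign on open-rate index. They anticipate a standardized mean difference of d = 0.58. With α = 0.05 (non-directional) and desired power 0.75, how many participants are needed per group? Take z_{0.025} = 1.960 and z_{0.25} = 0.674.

n = 42 per group

For two independent groups with equal n: n = 2·((z_{α/2} + z_β) / d)².
z_{α/2} + z_β = 1.960 + 0.674 = 2.634.
n = 2 × (2.634 / 0.58)² = 2 × 4.541² = 2 × 20.62 = 41.2.
Round up to the next whole participant.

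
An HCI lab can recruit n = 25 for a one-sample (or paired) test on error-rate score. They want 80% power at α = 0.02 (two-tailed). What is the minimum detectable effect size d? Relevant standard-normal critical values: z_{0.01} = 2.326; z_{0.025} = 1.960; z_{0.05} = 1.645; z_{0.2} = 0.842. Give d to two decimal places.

d_min ≈ 0.63

For a single sample (or paired design) of n = 25: d_min = (z_{α/2} + z_β)/√n.
z-sum = 2.326 + 0.842 = 3.168.
d_min = 3.168 / √25 = 3.168 / 5.000 = 0.634.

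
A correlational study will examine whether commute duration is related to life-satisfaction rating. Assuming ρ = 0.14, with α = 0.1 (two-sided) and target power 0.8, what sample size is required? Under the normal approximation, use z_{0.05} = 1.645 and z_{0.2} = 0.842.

Fisher's z: C = ½·ln((1+r)/(1−r)) = ½·ln(1.3256) = 0.1409.
n = ((z_{α/2} + z_β)/C)² + 3.
(1.645 + 0.842) / 0.1409 = 2.487 / 0.1409 = 17.651.
n = 17.651² + 3 = 311.55 + 3 = 314.6.
Round up.

n = 315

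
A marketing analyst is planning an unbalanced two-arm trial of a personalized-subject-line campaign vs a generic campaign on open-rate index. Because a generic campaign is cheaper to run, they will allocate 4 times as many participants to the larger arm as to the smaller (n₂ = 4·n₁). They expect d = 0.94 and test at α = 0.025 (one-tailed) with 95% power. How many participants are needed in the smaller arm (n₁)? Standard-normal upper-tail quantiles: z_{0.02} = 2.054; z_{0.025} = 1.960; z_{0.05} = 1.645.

n₁ = 19

With allocation ratio k = n₂/n₁ = 4, Var(x̄₁−x̄₂) = σ²(1/n₁ + 1/(k·n₁)) = σ²·(k+1)/(k·n₁).
So n₁ = (1 + 1/k)·((z_{α} + z_β)/d)² = 1.250 × (3.605/0.94)².
n₁ = 1.250 × 14.71 = 18.4.
Round up: n₁ = 19, giving n₂ = 4 × 19 = 76.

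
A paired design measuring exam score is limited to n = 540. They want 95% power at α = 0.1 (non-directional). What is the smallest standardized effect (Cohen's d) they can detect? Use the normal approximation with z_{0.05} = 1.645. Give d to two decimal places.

For a single sample (or paired design) of n = 540: d_min = (z_{α/2} + z_β)/√n.
z-sum = 1.645 + 1.645 = 3.290.
d_min = 3.290 / √540 = 3.290 / 23.238 = 0.142.

d_min ≈ 0.14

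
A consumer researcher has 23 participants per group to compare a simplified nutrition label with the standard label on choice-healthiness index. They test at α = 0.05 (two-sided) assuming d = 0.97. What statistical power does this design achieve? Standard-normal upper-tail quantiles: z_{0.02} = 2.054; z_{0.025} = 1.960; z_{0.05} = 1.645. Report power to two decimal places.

For two equal groups, power = Φ(d·√(n/2) − z_{α/2}).
d·√(n/2) = 0.97 × √(23/2) = 0.97 × 3.391 = 3.289.
z_β = 3.289 − 1.960 = 1.329.
Power = Φ(1.329) = 0.908.

power ≈ 0.91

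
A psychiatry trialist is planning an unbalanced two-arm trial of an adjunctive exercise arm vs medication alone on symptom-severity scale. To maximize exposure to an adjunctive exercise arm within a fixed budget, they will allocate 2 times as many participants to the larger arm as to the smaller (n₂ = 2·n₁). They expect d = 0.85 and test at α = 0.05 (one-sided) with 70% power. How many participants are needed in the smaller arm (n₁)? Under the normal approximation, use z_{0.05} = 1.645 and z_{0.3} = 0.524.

n₁ = 10

With allocation ratio k = n₂/n₁ = 2, Var(x̄₁−x̄₂) = σ²(1/n₁ + 1/(k·n₁)) = σ²·(k+1)/(k·n₁).
So n₁ = (1 + 1/k)·((z_{α} + z_β)/d)² = 1.500 × (2.169/0.85)².
n₁ = 1.500 × 6.51 = 9.8.
Round up: n₁ = 10, giving n₂ = 2 × 10 = 20.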